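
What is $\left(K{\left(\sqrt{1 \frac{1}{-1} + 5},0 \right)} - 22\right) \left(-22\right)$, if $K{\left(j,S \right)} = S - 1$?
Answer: $506$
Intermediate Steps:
$K{\left(j,S \right)} = -1 + S$
$\left(K{\left(\sqrt{1 \frac{1}{-1} + 5},0 \right)} - 22\right) \left(-22\right) = \left(\left(-1 + 0\right) - 22\right) \left(-22\right) = \left(-1 - 22\right) \left(-22\right) = \left(-23\right) \left(-22\right) = 506$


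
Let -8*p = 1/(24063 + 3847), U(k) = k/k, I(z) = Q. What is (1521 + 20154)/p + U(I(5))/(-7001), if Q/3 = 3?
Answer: -33881997594001/7001 ≈ -4.8396e+9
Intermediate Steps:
Q = 9 (Q = 3*3 = 9)
I(z) = 9
U(k) = 1
p = -1/223280 (p = -1/(8*(24063 + 3847)) = -⅛/27910 = -⅛*1/27910 = -1/223280 ≈ -4.4787e-6)
(1521 + 20154)/p + U(I(5))/(-7001) = (1521 + 20154)/(-1/223280) + 1/(-7001) = 21675*(-223280) + 1*(-1/7001) = -4839594000 - 1/7001 = -33881997594001/7001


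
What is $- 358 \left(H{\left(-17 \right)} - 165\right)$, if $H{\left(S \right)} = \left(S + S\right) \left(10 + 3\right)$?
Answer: $217306$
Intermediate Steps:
$H{\left(S \right)} = 26 S$ ($H{\left(S \right)} = 2 S 13 = 26 S$)
$- 358 \left(H{\left(-17 \right)} - 165\right) = - 358 \left(26 \left(-17\right) - 165\right) = - 358 \left(-442 - 165\right) = \left(-358\right) \left(-607\right) = 217306$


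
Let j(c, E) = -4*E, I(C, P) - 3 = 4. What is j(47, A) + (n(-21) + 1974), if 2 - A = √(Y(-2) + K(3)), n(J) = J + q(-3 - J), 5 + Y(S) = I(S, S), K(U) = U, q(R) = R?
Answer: 1963 + 4*√5 ≈ 1971.9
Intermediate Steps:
I(C, P) = 7 (I(C, P) = 3 + 4 = 7)
Y(S) = 2 (Y(S) = -5 + 7 = 2)
n(J) = -3 (n(J) = J + (-3 - J) = -3)
A = 2 - √5 (A = 2 - √(2 + 3) = 2 - √5 ≈ -0.23607)
j(47, A) + (n(-21) + 1974) = -4*(2 - √5) + (-3 + 1974) = (-8 + 4*√5) + 1971 = 1963 + 4*√5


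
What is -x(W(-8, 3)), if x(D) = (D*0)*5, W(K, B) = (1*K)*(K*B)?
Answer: 0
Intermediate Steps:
W(K, B) = B*K² (W(K, B) = K*(B*K) = B*K²)
x(D) = 0 (x(D) = 0*5 = 0)
-x(W(-8, 3)) = -1*0 = 0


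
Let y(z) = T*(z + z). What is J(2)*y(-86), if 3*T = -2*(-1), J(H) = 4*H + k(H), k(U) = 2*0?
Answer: -2752/3 ≈ -917.33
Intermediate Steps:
k(U) = 0
J(H) = 4*H (J(H) = 4*H + 0 = 4*H)
T = ⅔ (T = (-2*(-1))/3 = (⅓)*2 = ⅔ ≈ 0.66667)
y(z) = 4*z/3 (y(z) = 2*(z + z)/3 = 2*(2*z)/3 = 4*z/3)
J(2)*y(-86) = (4*2)*((4/3)*(-86)) = 8*(-344/3) = -2752/3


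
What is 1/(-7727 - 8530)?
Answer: -1/16257 ≈ -6.1512e-5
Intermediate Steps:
1/(-7727 - 8530) = 1/(-16257) = -1/16257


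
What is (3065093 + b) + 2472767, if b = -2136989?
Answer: 3400871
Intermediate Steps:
(3065093 + b) + 2472767 = (3065093 - 2136989) + 2472767 = 928104 + 2472767 = 3400871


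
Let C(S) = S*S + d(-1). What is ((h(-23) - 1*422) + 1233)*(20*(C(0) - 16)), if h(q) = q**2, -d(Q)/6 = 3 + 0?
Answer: -911200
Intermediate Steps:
d(Q) = -18 (d(Q) = -6*(3 + 0) = -6*3 = -18)
C(S) = -18 + S**2 (C(S) = S*S - 18 = S**2 - 18 = -18 + S**2)
((h(-23) - 1*422) + 1233)*(20*(C(0) - 16)) = (((-23)**2 - 1*422) + 1233)*(20*((-18 + 0**2) - 16)) = ((529 - 422) + 1233)*(20*((-18 + 0) - 16)) = (107 + 1233)*(20*(-18 - 16)) = 1340*(20*(-34)) = 1340*(-680) = -911200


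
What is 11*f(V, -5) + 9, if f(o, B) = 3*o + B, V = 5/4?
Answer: -19/4 ≈ -4.7500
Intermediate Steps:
V = 5/4 (V = 5*(1/4) = 5/4 ≈ 1.2500)
f(o, B) = B + 3*o
11*f(V, -5) + 9 = 11*(-5 + 3*(5/4)) + 9 = 11*(-5 + 15/4) + 9 = 11*(-5/4) + 9 = -55/4 + 9 = -19/4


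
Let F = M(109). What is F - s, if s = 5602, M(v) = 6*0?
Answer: -5602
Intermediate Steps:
M(v) = 0
F = 0
F - s = 0 - 1*5602 = 0 - 5602 = -5602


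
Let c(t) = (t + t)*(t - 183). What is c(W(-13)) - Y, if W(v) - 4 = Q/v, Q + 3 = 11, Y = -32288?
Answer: 5251192/169 ≈ 31072.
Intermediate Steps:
Q = 8 (Q = -3 + 11 = 8)
W(v) = 4 + 8/v
c(t) = 2*t*(-183 + t) (c(t) = (2*t)*(-183 + t) = 2*t*(-183 + t))
c(W(-13)) - Y = 2*(4 + 8/(-13))*(-183 + (4 + 8/(-13))) - 1*(-32288) = 2*(4 + 8*(-1/13))*(-183 + (4 + 8*(-1/13))) + 32288 = 2*(4 - 8/13)*(-183 + (4 - 8/13)) + 32288 = 2*(44/13)*(-183 + 44/13) + 32288 = 2*(44/13)*(-2335/13) + 32288 = -205480/169 + 32288 = 5251192/169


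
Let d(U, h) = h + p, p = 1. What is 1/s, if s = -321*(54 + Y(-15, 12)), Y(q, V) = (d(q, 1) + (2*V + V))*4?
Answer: -1/66126 ≈ -1.5123e-5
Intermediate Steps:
d(U, h) = 1 + h (d(U, h) = h + 1 = 1 + h)
Y(q, V) = 8 + 12*V (Y(q, V) = ((1 + 1) + (2*V + V))*4 = (2 + 3*V)*4 = 8 + 12*V)
s = -66126 (s = -321*(54 + (8 + 12*12)) = -321*(54 + (8 + 144)) = -321*(54 + 152) = -321*206 = -66126)
1/s = 1/(-66126) = -1/66126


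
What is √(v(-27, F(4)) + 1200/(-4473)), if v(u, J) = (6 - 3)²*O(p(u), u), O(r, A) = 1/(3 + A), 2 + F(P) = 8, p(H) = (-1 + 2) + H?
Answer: I*√22880886/5964 ≈ 0.80204*I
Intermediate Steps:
p(H) = 1 + H
F(P) = 6 (F(P) = -2 + 8 = 6)
v(u, J) = 9/(3 + u) (v(u, J) = (6 - 3)²/(3 + u) = 3²/(3 + u) = 9/(3 + u))
√(v(-27, F(4)) + 1200/(-4473)) = √(9/(3 - 27) + 1200/(-4473)) = √(9/(-24) + 1200*(-1/4473)) = √(9*(-1/24) - 400/1491) = √(-3/8 - 400/1491) = √(-7673/11928) = I*√22880886/5964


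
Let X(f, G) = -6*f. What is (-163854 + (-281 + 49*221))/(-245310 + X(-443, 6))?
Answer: 25551/40442 ≈ 0.63179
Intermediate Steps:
(-163854 + (-281 + 49*221))/(-245310 + X(-443, 6)) = (-163854 + (-281 + 49*221))/(-245310 - 6*(-443)) = (-163854 + (-281 + 10829))/(-245310 + 2658) = (-163854 + 10548)/(-242652) = -153306*(-1/242652) = 25551/40442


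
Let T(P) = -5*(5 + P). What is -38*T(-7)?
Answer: -380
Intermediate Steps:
T(P) = -25 - 5*P
-38*T(-7) = -38*(-25 - 5*(-7)) = -38*(-25 + 35) = -38*10 = -1*380 = -380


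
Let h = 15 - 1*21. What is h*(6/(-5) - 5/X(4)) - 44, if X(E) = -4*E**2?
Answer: -5963/160 ≈ -37.269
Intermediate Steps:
h = -6 (h = 15 - 21 = -6)
h*(6/(-5) - 5/X(4)) - 44 = -6*(6/(-5) - 5/((-4*4**2))) - 44 = -6*(6*(-1/5) - 5/((-4*16))) - 44 = -6*(-6/5 - 5/(-64)) - 44 = -6*(-6/5 - 5*(-1/64)) - 44 = -6*(-6/5 + 5/64) - 44 = -6*(-359/320) - 44 = 1077/160 - 44 = -5963/160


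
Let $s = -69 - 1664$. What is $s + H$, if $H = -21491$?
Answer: $-23224$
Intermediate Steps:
$s = -1733$ ($s = -69 - 1664 = -1733$)
$s + H = -1733 - 21491 = -23224$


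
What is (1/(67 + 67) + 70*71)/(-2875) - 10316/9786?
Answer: -5245764533/1885028250 ≈ -2.7829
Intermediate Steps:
(1/(67 + 67) + 70*71)/(-2875) - 10316/9786 = (1/134 + 4970)*(-1/2875) - 10316*1/9786 = (1/134 + 4970)*(-1/2875) - 5158/4893 = (665981/134)*(-1/2875) - 5158/4893 = -665981/385250 - 5158/4893 = -5245764533/1885028250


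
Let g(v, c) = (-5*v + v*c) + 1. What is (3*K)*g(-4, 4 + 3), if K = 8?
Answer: -168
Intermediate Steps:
g(v, c) = 1 - 5*v + c*v (g(v, c) = (-5*v + c*v) + 1 = 1 - 5*v + c*v)
(3*K)*g(-4, 4 + 3) = (3*8)*(1 - 5*(-4) + (4 + 3)*(-4)) = 24*(1 + 20 + 7*(-4)) = 24*(1 + 20 - 28) = 24*(-7) = -168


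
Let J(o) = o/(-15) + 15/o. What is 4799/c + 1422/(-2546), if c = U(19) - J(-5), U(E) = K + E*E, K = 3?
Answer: 17545281/1400300 ≈ 12.530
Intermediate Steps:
J(o) = 15/o - o/15 (J(o) = o*(-1/15) + 15/o = -o/15 + 15/o = 15/o - o/15)
U(E) = 3 + E² (U(E) = 3 + E*E = 3 + E²)
c = 1100/3 (c = (3 + 19²) - (15/(-5) - 1/15*(-5)) = (3 + 361) - (15*(-⅕) + ⅓) = 364 - (-3 + ⅓) = 364 - 1*(-8/3) = 364 + 8/3 = 1100/3 ≈ 366.67)
4799/c + 1422/(-2546) = 4799/(1100/3) + 1422/(-2546) = 4799*(3/1100) + 1422*(-1/2546) = 14397/1100 - 711/1273 = 17545281/1400300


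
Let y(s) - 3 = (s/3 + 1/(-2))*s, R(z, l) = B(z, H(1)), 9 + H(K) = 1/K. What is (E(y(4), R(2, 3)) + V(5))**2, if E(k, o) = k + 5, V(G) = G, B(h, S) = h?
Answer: 2401/9 ≈ 266.78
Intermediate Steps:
H(K) = -9 + 1/K
R(z, l) = z
y(s) = 3 + s*(-1/2 + s/3) (y(s) = 3 + (s/3 + 1/(-2))*s = 3 + (s*(1/3) + 1*(-1/2))*s = 3 + (s/3 - 1/2)*s = 3 + (-1/2 + s/3)*s = 3 + s*(-1/2 + s/3))
E(k, o) = 5 + k
(E(y(4), R(2, 3)) + V(5))**2 = ((5 + (3 - 1/2*4 + (1/3)*4**2)) + 5)**2 = ((5 + (3 - 2 + (1/3)*16)) + 5)**2 = ((5 + (3 - 2 + 16/3)) + 5)**2 = ((5 + 19/3) + 5)**2 = (34/3 + 5)**2 = (49/3)**2 = 2401/9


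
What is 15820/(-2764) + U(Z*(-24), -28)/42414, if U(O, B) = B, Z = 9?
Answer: -83883359/14654037 ≈ -5.7243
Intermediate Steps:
15820/(-2764) + U(Z*(-24), -28)/42414 = 15820/(-2764) - 28/42414 = 15820*(-1/2764) - 28*1/42414 = -3955/691 - 14/21207 = -83883359/14654037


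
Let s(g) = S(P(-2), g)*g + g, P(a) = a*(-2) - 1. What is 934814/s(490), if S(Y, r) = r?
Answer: 467407/120295 ≈ 3.8855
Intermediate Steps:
P(a) = -1 - 2*a (P(a) = -2*a - 1 = -1 - 2*a)
s(g) = g + g² (s(g) = g*g + g = g² + g = g + g²)
934814/s(490) = 934814/((490*(1 + 490))) = 934814/((490*491)) = 934814/240590 = 934814*(1/240590) = 467407/120295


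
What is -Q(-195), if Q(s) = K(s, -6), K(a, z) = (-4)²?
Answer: -16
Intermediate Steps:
K(a, z) = 16
Q(s) = 16
-Q(-195) = -1*16 = -16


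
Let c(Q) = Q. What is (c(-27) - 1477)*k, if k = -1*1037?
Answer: 1559648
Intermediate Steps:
k = -1037
(c(-27) - 1477)*k = (-27 - 1477)*(-1037) = -1504*(-1037) = 1559648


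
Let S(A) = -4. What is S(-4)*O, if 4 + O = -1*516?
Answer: 2080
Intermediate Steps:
O = -520 (O = -4 - 1*516 = -4 - 516 = -520)
S(-4)*O = -4*(-520) = 2080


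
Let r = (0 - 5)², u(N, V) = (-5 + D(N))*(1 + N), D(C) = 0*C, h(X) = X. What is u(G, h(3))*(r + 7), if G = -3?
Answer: 320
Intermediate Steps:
D(C) = 0
u(N, V) = -5 - 5*N (u(N, V) = (-5 + 0)*(1 + N) = -5*(1 + N) = -5 - 5*N)
r = 25 (r = (-5)² = 25)
u(G, h(3))*(r + 7) = (-5 - 5*(-3))*(25 + 7) = (-5 + 15)*32 = 10*32 = 320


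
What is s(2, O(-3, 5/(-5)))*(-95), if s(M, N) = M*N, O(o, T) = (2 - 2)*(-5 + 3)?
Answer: 0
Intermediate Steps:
O(o, T) = 0 (O(o, T) = 0*(-2) = 0)
s(2, O(-3, 5/(-5)))*(-95) = (2*0)*(-95) = 0*(-95) = 0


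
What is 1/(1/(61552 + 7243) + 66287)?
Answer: 68795/4560214166 ≈ 1.5086e-5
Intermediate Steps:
1/(1/(61552 + 7243) + 66287) = 1/(1/68795 + 66287) = 1/(4560214166/68795) = 68795/4560214166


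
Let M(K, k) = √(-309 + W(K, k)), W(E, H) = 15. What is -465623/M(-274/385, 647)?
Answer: 465623*I*√6/42 ≈ 27156.0*I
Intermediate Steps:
M(K, k) = 7*I*√6 (M(K, k) = √(-309 + 15) = √(-294) = 7*I*√6)
-465623/M(-274/385, 647) = -465623*(-I*√6/42) = -(-465623)*I*√6/42 = 465623*I*√6/42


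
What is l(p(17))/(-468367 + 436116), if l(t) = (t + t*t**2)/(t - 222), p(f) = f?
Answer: 986/1322291 ≈ 0.00074568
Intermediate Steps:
l(t) = (t + t**3)/(-222 + t)
l(p(17))/(-468367 + 436116) = ((17 + 17**3)/(-222 + 17))/(-468367 + 436116) = ((17 + 4913)/(-205))/(-32251) = -1/205*4930*(-1/32251) = -986/41*(-1/32251) = 986/1322291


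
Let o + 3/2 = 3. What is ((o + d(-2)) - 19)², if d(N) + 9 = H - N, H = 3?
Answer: 1849/4 ≈ 462.25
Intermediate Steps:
o = 3/2 (o = -3/2 + 3 = 3/2 ≈ 1.5000)
d(N) = -6 - N (d(N) = -9 + (3 - N) = -6 - N)
((o + d(-2)) - 19)² = ((3/2 + (-6 - 1*(-2))) - 19)² = ((3/2 + (-6 + 2)) - 19)² = ((3/2 - 4) - 19)² = (-5/2 - 19)² = (-43/2)² = 1849/4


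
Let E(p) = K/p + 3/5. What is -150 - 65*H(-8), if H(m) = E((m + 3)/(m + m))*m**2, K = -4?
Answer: 50602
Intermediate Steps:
E(p) = 3/5 - 4/p (E(p) = -4/p + 3/5 = 3/5 - 4/p)
H(m) = m**2*(3/5 - 8*m/(3 + m)) (H(m) = (3/5 - 4*(m + m)/(m + 3))*m**2 = (3/5 - 4*2*m/(3 + m))*m**2 = (3/5 - 8*m/(3 + m))*m**2 = m**2*(3/5 - 8*m/(3 + m)))
-150 - 65*H(-8) = -150 - 13*(-8)**2*(9 - 37*(-8))/(3 - 8) = -150 - 13*64*(9 + 296)/(-5) = -150 - 13*64*(-1)*305/5 = -150 - 65*(-3904/5) = -150 + 50752 = 50602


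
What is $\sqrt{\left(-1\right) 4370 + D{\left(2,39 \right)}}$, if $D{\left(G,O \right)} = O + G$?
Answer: $3 i \sqrt{481} \approx 65.795 i$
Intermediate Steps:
$D{\left(G,O \right)} = G + O$
$\sqrt{\left(-1\right) 4370 + D{\left(2,39 \right)}} = \sqrt{\left(-1\right) 4370 + \left(2 + 39\right)} = \sqrt{-4370 + 41} = \sqrt{-4329} = 3 i \sqrt{481}$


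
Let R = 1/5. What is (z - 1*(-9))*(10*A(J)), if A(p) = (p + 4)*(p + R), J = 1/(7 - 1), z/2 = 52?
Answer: 31075/18 ≈ 1726.4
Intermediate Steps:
z = 104 (z = 2*52 = 104)
R = 1/5 ≈ 0.20000
J = 1/6 ≈ 0.16667
A(p) = (4 + p)*(1/5 + p) (A(p) = (p + 4)*(p + 1/5) = (4 + p)*(1/5 + p))
(z - 1*(-9))*(10*A(J)) = (104 - 1*(-9))*(10*(4/5 + (1/6)**2 + (21/5)*(1/6))) = (104 + 9)*(10*(4/5 + 1/36 + 7/10)) = 113*(10*(55/36)) = 113*(275/18) = 31075/18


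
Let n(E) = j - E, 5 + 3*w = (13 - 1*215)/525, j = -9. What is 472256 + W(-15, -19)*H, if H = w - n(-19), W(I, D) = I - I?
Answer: 472256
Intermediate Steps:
W(I, D) = 0
w = -2827/1575 (w = -5/3 + ((13 - 1*215)/525)/3 = -5/3 + ((13 - 215)*(1/525))/3 = -5/3 + (-202*1/525)/3 = -5/3 + (1/3)*(-202/525) = -5/3 - 202/1575 = -2827/1575 ≈ -1.7949)
n(E) = -9 - E
H = -18577/1575 (H = -2827/1575 - (-9 - 1*(-19)) = -2827/1575 - (-9 + 19) = -2827/1575 - 1*10 = -2827/1575 - 10 = -18577/1575 ≈ -11.795)
472256 + W(-15, -19)*H = 472256 + 0*(-18577/1575) = 472256 + 0 = 472256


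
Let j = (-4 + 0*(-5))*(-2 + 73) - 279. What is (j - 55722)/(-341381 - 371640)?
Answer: 56285/713021 ≈ 0.078939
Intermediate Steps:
j = -563 (j = (-4 + 0)*71 - 279 = -4*71 - 279 = -284 - 279 = -563)
(j - 55722)/(-341381 - 371640) = (-563 - 55722)/(-341381 - 371640) = -56285/(-713021) = -56285*(-1/713021) = 56285/713021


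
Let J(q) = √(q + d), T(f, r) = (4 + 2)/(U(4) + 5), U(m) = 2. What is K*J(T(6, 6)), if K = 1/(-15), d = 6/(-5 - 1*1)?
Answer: -I*√7/105 ≈ -0.025198*I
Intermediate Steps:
d = -1 (d = 6/(-5 - 1) = 6/(-6) = 6*(-⅙) = -1)
T(f, r) = 6/7 (T(f, r) = (4 + 2)/(2 + 5) = 6/7)
J(q) = √(-1 + q) (J(q) = √(q - 1) = √(-1 + q))
K = -1/15 ≈ -0.066667
K*J(T(6, 6)) = -√(-1 + 6/7)/15 = -I*√7/105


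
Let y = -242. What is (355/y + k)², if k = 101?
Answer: 580183569/58564 ≈ 9906.8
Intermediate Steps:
(355/y + k)² = (355/(-242) + 101)² = (355*(-1/242) + 101)² = (-355/242 + 101)² = (24087/242)² = 580183569/58564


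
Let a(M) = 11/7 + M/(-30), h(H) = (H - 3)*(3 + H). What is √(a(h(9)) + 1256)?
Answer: √1537585/35 ≈ 35.428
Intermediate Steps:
h(H) = (-3 + H)*(3 + H)
a(M) = 11/7 - M/30 (a(M) = 11*(⅐) + M*(-1/30) = 11/7 - M/30)
√(a(h(9)) + 1256) = √((11/7 - (-9 + 9²)/30) + 1256) = √((11/7 - (-9 + 81)/30) + 1256) = √((11/7 - 1/30*72) + 1256) = √((11/7 - 12/5) + 1256) = √(-29/35 + 1256) = √(43931/35) = √1537585/35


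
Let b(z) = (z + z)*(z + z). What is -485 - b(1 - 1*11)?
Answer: -885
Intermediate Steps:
b(z) = 4*z² (b(z) = (2*z)*(2*z) = 4*z²)
-485 - b(1 - 1*11) = -485 - 4*(1 - 1*11)² = -485 - 4*(1 - 11)² = -485 - 4*(-10)² = -485 - 4*100 = -485 - 1*400 = -485 - 400 = -885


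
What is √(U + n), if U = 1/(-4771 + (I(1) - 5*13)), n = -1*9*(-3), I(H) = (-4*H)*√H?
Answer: √1306790/220 ≈ 5.1961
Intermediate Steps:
I(H) = -4*H^(3/2)
n = 27 (n = -9*(-3) = 27)
U = -1/4840 (U = 1/(-4771 + (-4*1^(3/2) - 5*13)) = 1/(-4771 + (-4*1 - 65)) = 1/(-4771 + (-4 - 65)) = 1/(-4771 - 69) = 1/(-4840) = -1/4840 ≈ -0.00020661)
√(U + n) = √(-1/4840 + 27) = √(130679/4840) = √1306790/220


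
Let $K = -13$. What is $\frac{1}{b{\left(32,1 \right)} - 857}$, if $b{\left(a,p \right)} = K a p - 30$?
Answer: $- \frac{1}{1303} \approx -0.00076746$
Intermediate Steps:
$b{\left(a,p \right)} = -30 - 13 a p$ ($b{\left(a,p \right)} = - 13 a p - 30 = -30 - 13 a p$)
$\frac{1}{b{\left(32,1 \right)} - 857} = \frac{1}{\left(-30 - 416 \cdot 1\right) - 857} = \frac{1}{\left(-30 - 416\right) - 857} = \frac{1}{-446 - 857} = \frac{1}{-1303} = - \frac{1}{1303}$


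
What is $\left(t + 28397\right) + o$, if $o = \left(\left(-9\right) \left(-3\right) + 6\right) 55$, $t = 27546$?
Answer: $57758$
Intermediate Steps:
$o = 1815$ ($o = \left(27 + 6\right) 55 = 33 \cdot 55 = 1815$)
$\left(t + 28397\right) + o = \left(27546 + 28397\right) + 1815 = 55943 + 1815 = 57758$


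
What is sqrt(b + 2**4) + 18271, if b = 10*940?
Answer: 18271 + 2*sqrt(2354) ≈ 18368.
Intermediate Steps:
b = 9400
sqrt(b + 2**4) + 18271 = sqrt(9400 + 2**4) + 18271 = sqrt(9400 + 16) + 18271 = sqrt(9416) + 18271 = 2*sqrt(2354) + 18271 = 18271 + 2*sqrt(2354)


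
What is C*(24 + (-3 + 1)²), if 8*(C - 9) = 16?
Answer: 308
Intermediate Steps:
C = 11 (C = 9 + (⅛)*16 = 9 + 2 = 11)
C*(24 + (-3 + 1)²) = 11*(24 + (-3 + 1)²) = 11*(24 + (-2)²) = 11*(24 + 4) = 11*28 = 308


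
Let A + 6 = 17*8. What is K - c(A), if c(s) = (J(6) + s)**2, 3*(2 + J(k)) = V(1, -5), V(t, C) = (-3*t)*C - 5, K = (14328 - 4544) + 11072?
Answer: 32468/9 ≈ 3607.6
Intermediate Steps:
A = 130 (A = -6 + 17*8 = -6 + 136 = 130)
K = 20856 (K = 9784 + 11072 = 20856)
V(t, C) = -5 - 3*C*t (V(t, C) = -3*C*t - 5 = -5 - 3*C*t)
J(k) = 4/3 (J(k) = -2 + (-5 - 3*(-5)*1)/3 = -2 + (-5 + 15)/3 = -2 + (1/3)*10 = -2 + 10/3 = 4/3)
c(s) = (4/3 + s)**2
K - c(A) = 20856 - (4 + 3*130)**2/9 = 20856 - (4 + 390)**2/9 = 20856 - 394**2/9 = 20856 - 155236/9 = 32468/9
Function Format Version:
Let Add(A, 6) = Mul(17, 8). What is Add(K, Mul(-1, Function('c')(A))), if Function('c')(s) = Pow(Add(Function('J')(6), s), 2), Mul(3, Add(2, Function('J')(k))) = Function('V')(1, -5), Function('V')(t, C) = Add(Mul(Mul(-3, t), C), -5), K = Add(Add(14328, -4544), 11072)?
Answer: Rational(32468, 9) ≈ 3607.6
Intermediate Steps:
A = 130 (A = Add(-6, Mul(17, 8)) = Add(-6, 136) = 130)
K = 20856 (K = Add(9784, 11072) = 20856)
Function('V')(t, C) = Add(-5, Mul(-3, C, t)) (Function('V')(t, C) = Add(Mul(-3, C, t), -5) = Add(-5, Mul(-3, C, t)))
Function('J')(k) = Rational(4, 3) (Function('J')(k) = Add(-2, Mul(Rational(1, 3), Add(-5, Mul(-3, -5, 1)))) = Add(-2, Mul(Rational(1, 3), Add(-5, 15))) = Add(-2, Mul(Rational(1, 3), 10)) = Add(-2, Rational(10, 3)) = Rational(4, 3))
Function('c')(s) = Pow(Add(Rational(4, 3), s), 2)
Add(K, Mul(-1, Function('c')(A))) = Add(20856, Mul(-1, Mul(Rational(1, 9), Pow(Add(4, Mul(3, 130)), 2)))) = Add(20856, Mul(-1, Mul(Rational(1, 9), Pow(Add(4, 390), 2)))) = Add(20856, Mul(-1, Mul(Rational(1, 9), Pow(394, 2)))) = Add(20856, Mul(-1, Mul(Rational(1, 9), 155236))) = Add(20856, Mul(-1, Rational(155236, 9))) = Add(20856, Rational(-155236, 9)) = Rational(32468, 9)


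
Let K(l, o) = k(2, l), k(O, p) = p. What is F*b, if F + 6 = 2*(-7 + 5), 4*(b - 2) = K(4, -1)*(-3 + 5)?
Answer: -40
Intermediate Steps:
K(l, o) = l
b = 4 (b = 2 + (4*(-3 + 5))/4 = 2 + (4*2)/4 = 2 + (¼)*8 = 2 + 2 = 4)
F = -10 (F = -6 + 2*(-7 + 5) = -6 + 2*(-2) = -6 - 4 = -10)
F*b = -10*4 = -40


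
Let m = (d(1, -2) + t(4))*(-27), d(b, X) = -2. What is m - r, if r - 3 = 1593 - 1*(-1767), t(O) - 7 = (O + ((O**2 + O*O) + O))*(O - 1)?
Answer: -6738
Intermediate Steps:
t(O) = 7 + (-1 + O)*(2*O + 2*O**2) (t(O) = 7 + (O + ((O**2 + O*O) + O))*(O - 1) = 7 + (O + ((O**2 + O**2) + O))*(-1 + O) = 7 + (O + (2*O**2 + O))*(-1 + O) = 7 + (O + (O + 2*O**2))*(-1 + O) = 7 + (2*O + 2*O**2)*(-1 + O) = 7 + (-1 + O)*(2*O + 2*O**2))
r = 3363 (r = 3 + (1593 - 1*(-1767)) = 3 + (1593 + 1767) = 3 + 3360 = 3363)
m = -3375 (m = (-2 + (7 - 2*4 + 2*4**3))*(-27) = (-2 + (7 - 8 + 2*64))*(-27) = (-2 + (7 - 8 + 128))*(-27) = (-2 + 127)*(-27) = 125*(-27) = -3375)
m - r = -3375 - 1*3363 = -3375 - 3363 = -6738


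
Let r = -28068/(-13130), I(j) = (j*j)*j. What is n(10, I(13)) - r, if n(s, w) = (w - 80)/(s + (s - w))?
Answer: -44450123/14292005 ≈ -3.1101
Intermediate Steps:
I(j) = j³ (I(j) = j²*j = j³)
n(s, w) = (-80 + w)/(-w + 2*s)
r = 14034/6565 (r = -28068*(-1/13130) = 14034/6565 ≈ 2.1377)
n(10, I(13)) - r = (-80 + 13³)/(-1*13³ + 2*10) - 1*14034/6565 = (-80 + 2197)/(-1*2197 + 20) - 14034/6565 = 2117/(-2197 + 20) - 14034/6565 = 2117/(-2177) - 14034/6565 = -1/2177*2117 - 14034/6565 = -2117/2177 - 14034/6565 = -44450123/14292005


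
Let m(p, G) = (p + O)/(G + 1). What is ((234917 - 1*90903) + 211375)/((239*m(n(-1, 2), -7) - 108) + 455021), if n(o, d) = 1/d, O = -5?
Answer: 1421556/1820369 ≈ 0.78092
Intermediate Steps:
m(p, G) = (-5 + p)/(1 + G) (m(p, G) = (p - 5)/(G + 1) = (-5 + p)/(1 + G))
((234917 - 1*90903) + 211375)/((239*m(n(-1, 2), -7) - 108) + 455021) = ((234917 - 1*90903) + 211375)/((239*((-5 + 1/2)/(1 - 7)) - 108) + 455021) = ((234917 - 90903) + 211375)/((239*((-5 + ½)/(-6)) - 108) + 455021) = (144014 + 211375)/((239*(-⅙*(-9/2)) - 108) + 455021) = 355389/((239*(¾) - 108) + 455021) = 355389/((717/4 - 108) + 455021) = 355389/(285/4 + 455021) = 355389/(1820369/4) = 355389*(4/1820369) = 1421556/1820369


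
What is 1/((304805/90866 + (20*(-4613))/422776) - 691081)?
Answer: -2400997751/1659276396699986 ≈ -1.4470e-6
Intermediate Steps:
1/((304805/90866 + (20*(-4613))/422776) - 691081) = 1/((304805*(1/90866) - 92260*1/422776) - 691081) = 1/((304805/90866 - 23065/105694) - 691081) = 1/(7530058845/2400997751 - 691081) = 1/(-1659276396699986/2400997751) = -2400997751/1659276396699986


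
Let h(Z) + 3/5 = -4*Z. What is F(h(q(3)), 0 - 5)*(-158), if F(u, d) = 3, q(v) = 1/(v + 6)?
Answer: -474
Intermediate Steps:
q(v) = 1/(6 + v)
h(Z) = -3/5 - 4*Z
F(h(q(3)), 0 - 5)*(-158) = 3*(-158) = -474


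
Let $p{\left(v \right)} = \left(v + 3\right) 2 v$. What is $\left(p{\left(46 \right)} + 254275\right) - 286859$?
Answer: $-28076$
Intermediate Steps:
$p{\left(v \right)} = v \left(6 + 2 v\right)$ ($p{\left(v \right)} = \left(3 + v\right) 2 v = \left(6 + 2 v\right) v = v \left(6 + 2 v\right)$)
$\left(p{\left(46 \right)} + 254275\right) - 286859 = \left(2 \cdot 46 \left(3 + 46\right) + 254275\right) - 286859 = \left(2 \cdot 46 \cdot 49 + 254275\right) - 286859 = \left(4508 + 254275\right) - 286859 = 258783 - 286859 = -28076$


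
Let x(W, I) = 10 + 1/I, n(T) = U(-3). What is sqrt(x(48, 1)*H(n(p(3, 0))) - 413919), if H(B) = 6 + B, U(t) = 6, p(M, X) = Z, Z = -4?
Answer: I*sqrt(413787) ≈ 643.26*I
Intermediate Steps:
p(M, X) = -4
n(T) = 6
sqrt(x(48, 1)*H(n(p(3, 0))) - 413919) = sqrt((10 + 1/1)*(6 + 6) - 413919) = sqrt((10 + 1)*12 - 413919) = sqrt(11*12 - 413919) = sqrt(132 - 413919) = sqrt(-413787) = I*sqrt(413787)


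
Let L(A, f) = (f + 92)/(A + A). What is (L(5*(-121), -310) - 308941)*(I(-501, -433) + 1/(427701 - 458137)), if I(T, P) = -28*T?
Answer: -19950510344394893/4603445 ≈ -4.3338e+9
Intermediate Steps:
L(A, f) = (92 + f)/(2*A) (L(A, f) = (92 + f)/((2*A)) = (92 + f)*(1/(2*A)) = (92 + f)/(2*A))
(L(5*(-121), -310) - 308941)*(I(-501, -433) + 1/(427701 - 458137)) = ((92 - 310)/(2*((5*(-121)))) - 308941)*(-28*(-501) + 1/(427701 - 458137)) = ((½)*(-218)/(-605) - 308941)*(14028 + 1/(-30436)) = ((½)*(-1/605)*(-218) - 308941)*(14028 - 1/30436) = (109/605 - 308941)*(426956207/30436) = -186909196/605*426956207/30436 = -19950510344394893/4603445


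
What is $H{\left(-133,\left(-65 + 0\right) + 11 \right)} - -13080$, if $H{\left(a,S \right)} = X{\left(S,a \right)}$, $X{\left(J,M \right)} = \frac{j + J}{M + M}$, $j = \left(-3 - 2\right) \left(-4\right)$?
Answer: $\frac{1739657}{133} \approx 13080.0$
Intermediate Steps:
$j = 20$ ($j = \left(-5\right) \left(-4\right) = 20$)
$X{\left(J,M \right)} = \frac{20 + J}{2 M}$ ($X{\left(J,M \right)} = \frac{20 + J}{M + M} = \frac{20 + J}{2 M}$)
$H{\left(a,S \right)} = \frac{20 + S}{2 a}$
$H{\left(-133,\left(-65 + 0\right) + 11 \right)} - -13080 = \frac{20 + \left(\left(-65 + 0\right) + 11\right)}{2 \left(-133\right)} - -13080 = \frac{1}{2} \left(- \frac{1}{133}\right) \left(20 + \left(-65 + 11\right)\right) + 13080 = \frac{1}{2} \left(- \frac{1}{133}\right) \left(20 - 54\right) + 13080 = \frac{1}{2} \left(- \frac{1}{133}\right) \left(-34\right) + 13080 = \frac{17}{133} + 13080 = \frac{1739657}{133}$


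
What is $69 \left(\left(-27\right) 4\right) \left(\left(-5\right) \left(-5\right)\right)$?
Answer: $-186300$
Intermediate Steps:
$69 \left(\left(-27\right) 4\right) \left(\left(-5\right) \left(-5\right)\right) = 69 \left(-108\right) 25 = \left(-7452\right) 25 = -186300$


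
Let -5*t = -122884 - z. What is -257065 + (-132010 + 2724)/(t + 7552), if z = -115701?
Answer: -11553918725/44943 ≈ -2.5708e+5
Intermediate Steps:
t = 7183/5 (t = -(-122884 - 1*(-115701))/5 = -(-122884 + 115701)/5 = -1/5*(-7183) = 7183/5 ≈ 1436.6)
-257065 + (-132010 + 2724)/(t + 7552) = -257065 + (-132010 + 2724)/(7183/5 + 7552) = -257065 - 129286/44943/5 = -257065 - 129286*5/44943 = -257065 - 646430/44943 = -11553918725/44943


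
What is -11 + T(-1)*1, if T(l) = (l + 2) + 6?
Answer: -4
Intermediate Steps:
T(l) = 8 + l (T(l) = (2 + l) + 6 = 8 + l)
-11 + T(-1)*1 = -11 + (8 - 1)*1 = -11 + 7*1 = -11 + 7 = -4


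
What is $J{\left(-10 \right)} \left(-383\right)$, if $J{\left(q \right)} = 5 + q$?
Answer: $1915$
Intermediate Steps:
$J{\left(-10 \right)} \left(-383\right) = \left(5 - 10\right) \left(-383\right) = \left(-5\right) \left(-383\right) = 1915$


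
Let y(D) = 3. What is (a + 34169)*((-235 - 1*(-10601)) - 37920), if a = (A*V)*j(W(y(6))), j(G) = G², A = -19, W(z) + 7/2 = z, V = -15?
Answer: -1886911697/2 ≈ -9.4346e+8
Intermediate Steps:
W(z) = -7/2 + z
a = 285/4 (a = (-19*(-15))*(-7/2 + 3)² = 285*(-½)² = 285*(¼) = 285/4 ≈ 71.250)
(a + 34169)*((-235 - 1*(-10601)) - 37920) = (285/4 + 34169)*((-235 - 1*(-10601)) - 37920) = 136961*((-235 + 10601) - 37920)/4 = 136961*(10366 - 37920)/4 = (136961/4)*(-27554) = -1886911697/2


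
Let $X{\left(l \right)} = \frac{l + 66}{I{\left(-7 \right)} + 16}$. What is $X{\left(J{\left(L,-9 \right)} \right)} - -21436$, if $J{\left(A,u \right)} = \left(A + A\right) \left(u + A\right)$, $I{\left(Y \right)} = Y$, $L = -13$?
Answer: $\frac{193562}{9} \approx 21507.0$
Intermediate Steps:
$J{\left(A,u \right)} = 2 A \left(A + u\right)$
$X{\left(l \right)} = \frac{22}{3} + \frac{l}{9}$ ($X{\left(l \right)} = \frac{l + 66}{-7 + 16} = \frac{66 + l}{9} = \left(66 + l\right) \frac{1}{9} = \frac{22}{3} + \frac{l}{9}$)
$X{\left(J{\left(L,-9 \right)} \right)} - -21436 = \left(\frac{22}{3} + \frac{2 \left(-13\right) \left(-13 - 9\right)}{9}\right) - -21436 = \left(\frac{22}{3} + \frac{2 \left(-13\right) \left(-22\right)}{9}\right) + 21436 = \left(\frac{22}{3} + \frac{1}{9} \cdot 572\right) + 21436 = \left(\frac{22}{3} + \frac{572}{9}\right) + 21436 = \frac{638}{9} + 21436 = \frac{193562}{9}$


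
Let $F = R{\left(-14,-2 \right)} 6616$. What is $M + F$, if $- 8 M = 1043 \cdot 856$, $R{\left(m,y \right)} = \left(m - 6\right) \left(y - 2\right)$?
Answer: $417679$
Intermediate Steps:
$R{\left(m,y \right)} = \left(-6 + m\right) \left(-2 + y\right)$
$M = -111601$ ($M = - \frac{1043 \cdot 856}{8} = \left(- \frac{1}{8}\right) 892808 = -111601$)
$F = 529280$ ($F = \left(12 - -12 - -28 - -28\right) 6616 = \left(12 + 12 + 28 + 28\right) 6616 = 80 \cdot 6616 = 529280$)
$M + F = -111601 + 529280 = 417679$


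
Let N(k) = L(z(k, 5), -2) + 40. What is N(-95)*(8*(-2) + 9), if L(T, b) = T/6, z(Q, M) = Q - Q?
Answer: -280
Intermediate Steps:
z(Q, M) = 0
L(T, b) = T/6 (L(T, b) = T*(1/6) = T/6)
N(k) = 40 (N(k) = (1/6)*0 + 40 = 0 + 40 = 40)
N(-95)*(8*(-2) + 9) = 40*(8*(-2) + 9) = 40*(-16 + 9) = 40*(-7) = -280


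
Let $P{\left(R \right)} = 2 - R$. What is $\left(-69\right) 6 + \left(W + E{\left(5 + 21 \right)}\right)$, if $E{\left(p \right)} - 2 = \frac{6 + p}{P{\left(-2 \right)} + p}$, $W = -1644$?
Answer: $- \frac{30824}{15} \approx -2054.9$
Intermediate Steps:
$E{\left(p \right)} = 2 + \frac{6 + p}{4 + p}$ ($E{\left(p \right)} = 2 + \frac{6 + p}{\left(2 - -2\right) + p} = 2 + \frac{6 + p}{\left(2 + 2\right) + p} = 2 + \frac{6 + p}{4 + p}$)
$\left(-69\right) 6 + \left(W + E{\left(5 + 21 \right)}\right) = \left(-69\right) 6 - \left(1644 - \frac{14 + 3 \left(5 + 21\right)}{4 + \left(5 + 21\right)}\right) = -414 - \left(1644 - \frac{14 + 3 \cdot 26}{4 + 26}\right) = -414 - \left(1644 - \frac{14 + 78}{30}\right) = -414 + \left(-1644 + \frac{1}{30} \cdot 92\right) = -414 + \left(-1644 + \frac{46}{15}\right) = -414 - \frac{24614}{15} = - \frac{30824}{15}$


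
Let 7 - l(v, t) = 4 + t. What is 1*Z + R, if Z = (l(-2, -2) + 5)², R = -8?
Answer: 92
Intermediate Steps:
l(v, t) = 3 - t (l(v, t) = 7 - (4 + t) = 7 + (-4 - t) = 3 - t)
Z = 100 (Z = ((3 - 1*(-2)) + 5)² = ((3 + 2) + 5)² = (5 + 5)² = 10² = 100)
1*Z + R = 1*100 - 8 = 100 - 8 = 92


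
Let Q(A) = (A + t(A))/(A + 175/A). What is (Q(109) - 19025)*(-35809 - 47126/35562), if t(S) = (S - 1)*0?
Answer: 6084972402299852/8931989 ≈ 6.8126e+8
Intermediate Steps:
t(S) = 0 (t(S) = (-1 + S)*0 = 0)
Q(A) = A/(A + 175/A) (Q(A) = (A + 0)/(A + 175/A) = A/(A + 175/A))
(Q(109) - 19025)*(-35809 - 47126/35562) = (109²/(175 + 109²) - 19025)*(-35809 - 47126/35562) = (11881/(175 + 11881) - 19025)*(-35809 - 47126*1/35562) = (11881/12056 - 19025)*(-35809 - 23563/17781) = (11881*(1/12056) - 19025)*(-636743392/17781) = (11881/12056 - 19025)*(-636743392/17781) = -229353519/12056*(-636743392/17781) = 6084972402299852/8931989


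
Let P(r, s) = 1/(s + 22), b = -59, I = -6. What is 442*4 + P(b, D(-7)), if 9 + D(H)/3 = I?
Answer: 40663/23 ≈ 1768.0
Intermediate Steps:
D(H) = -45 (D(H) = -27 + 3*(-6) = -27 - 18 = -45)
P(r, s) = 1/(22 + s)
442*4 + P(b, D(-7)) = 442*4 + 1/(22 - 45) = 1768 + 1/(-23) = 1768 - 1/23 = 40663/23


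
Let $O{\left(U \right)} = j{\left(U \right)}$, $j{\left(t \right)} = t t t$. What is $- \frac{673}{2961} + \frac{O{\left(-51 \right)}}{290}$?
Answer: $- \frac{392974781}{858690} \approx -457.64$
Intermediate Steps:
$j{\left(t \right)} = t^{3}$ ($j{\left(t \right)} = t^{2} t = t^{3}$)
$O{\left(U \right)} = U^{3}$
$- \frac{673}{2961} + \frac{O{\left(-51 \right)}}{290} = - \frac{673}{2961} + \frac{\left(-51\right)^{3}}{290} = \left(-673\right) \frac{1}{2961} - \frac{132651}{290} = - \frac{673}{2961} - \frac{132651}{290} = - \frac{392974781}{858690}$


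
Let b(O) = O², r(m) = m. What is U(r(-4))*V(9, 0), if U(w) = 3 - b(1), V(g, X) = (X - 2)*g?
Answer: -36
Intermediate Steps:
V(g, X) = g*(-2 + X) (V(g, X) = (-2 + X)*g = g*(-2 + X))
U(w) = 2 (U(w) = 3 - 1*1² = 3 - 1*1 = 3 - 1 = 2)
U(r(-4))*V(9, 0) = 2*(9*(-2 + 0)) = 2*(9*(-2)) = 2*(-18) = -36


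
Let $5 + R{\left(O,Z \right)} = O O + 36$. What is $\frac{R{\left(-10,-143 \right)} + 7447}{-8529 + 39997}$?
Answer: $\frac{3789}{15734} \approx 0.24082$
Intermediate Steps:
$R{\left(O,Z \right)} = 31 + O^{2}$ ($R{\left(O,Z \right)} = -5 + \left(O O + 36\right) = -5 + \left(O^{2} + 36\right) = -5 + \left(36 + O^{2}\right) = 31 + O^{2}$)
$\frac{R{\left(-10,-143 \right)} + 7447}{-8529 + 39997} = \frac{\left(31 + \left(-10\right)^{2}\right) + 7447}{-8529 + 39997} = \frac{\left(31 + 100\right) + 7447}{31468} = \left(131 + 7447\right) \frac{1}{31468} = 7578 \cdot \frac{1}{31468} = \frac{3789}{15734}$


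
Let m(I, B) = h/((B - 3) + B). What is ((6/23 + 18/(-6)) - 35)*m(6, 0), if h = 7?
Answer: 6076/69 ≈ 88.058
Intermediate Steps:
m(I, B) = 7/(-3 + 2*B) (m(I, B) = 7/((B - 3) + B) = 7/((-3 + B) + B) = 7/(-3 + 2*B))
((6/23 + 18/(-6)) - 35)*m(6, 0) = ((6/23 + 18/(-6)) - 35)*(7/(-3 + 2*0)) = ((6*(1/23) + 18*(-⅙)) - 35)*(7/(-3 + 0)) = ((6/23 - 3) - 35)*(7/(-3)) = (-63/23 - 35)*(7*(-⅓)) = -868/23*(-7/3) = 6076/69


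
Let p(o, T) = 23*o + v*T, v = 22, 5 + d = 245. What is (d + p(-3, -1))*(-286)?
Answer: -42614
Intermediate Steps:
d = 240 (d = -5 + 245 = 240)
p(o, T) = 22*T + 23*o (p(o, T) = 23*o + 22*T = 22*T + 23*o)
(d + p(-3, -1))*(-286) = (240 + (22*(-1) + 23*(-3)))*(-286) = (240 + (-22 - 69))*(-286) = (240 - 91)*(-286) = 149*(-286) = -42614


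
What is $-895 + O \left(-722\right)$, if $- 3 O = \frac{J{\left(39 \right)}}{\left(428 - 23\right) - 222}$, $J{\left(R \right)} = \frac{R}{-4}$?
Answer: $- \frac{332263}{366} \approx -907.82$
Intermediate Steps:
$J{\left(R \right)} = - \frac{R}{4}$ ($J{\left(R \right)} = R \left(- \frac{1}{4}\right) = - \frac{R}{4}$)
$O = \frac{13}{732}$ ($O = - \frac{\left(- \frac{1}{4}\right) 39 \frac{1}{\left(428 - 23\right) - 222}}{3} = - \frac{\left(- \frac{39}{4}\right) \frac{1}{405 - 222}}{3} = - \frac{\left(- \frac{39}{4}\right) \frac{1}{183}}{3} = \left(- \frac{1}{3}\right) \left(- \frac{13}{244}\right) = \frac{13}{732} \approx 0.01776$)
$-895 + O \left(-722\right) = -895 + \frac{13}{732} \left(-722\right) = -895 - \frac{4693}{366} = - \frac{332263}{366}$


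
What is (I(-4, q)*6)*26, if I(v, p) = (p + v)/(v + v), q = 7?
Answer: -117/2 ≈ -58.500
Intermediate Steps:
I(v, p) = (p + v)/(2*v) (I(v, p) = (p + v)/((2*v)) = (p + v)*(1/(2*v)) = (p + v)/(2*v))
(I(-4, q)*6)*26 = (((½)*(7 - 4)/(-4))*6)*26 = (((½)*(-¼)*3)*6)*26 = -3/8*6*26 = -9/4*26 = -117/2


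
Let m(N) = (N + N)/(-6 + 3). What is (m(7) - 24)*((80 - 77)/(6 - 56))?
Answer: 43/25 ≈ 1.7200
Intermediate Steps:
m(N) = -2*N/3 (m(N) = (2*N)/(-3) = (2*N)*(-⅓) = -2*N/3)
(m(7) - 24)*((80 - 77)/(6 - 56)) = (-⅔*7 - 24)*((80 - 77)/(6 - 56)) = (-14/3 - 24)*(3/(-50)) = -86*(-1)/50 = -86/3*(-3/50) = 43/25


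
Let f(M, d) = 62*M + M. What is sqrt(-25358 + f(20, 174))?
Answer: I*sqrt(24098) ≈ 155.24*I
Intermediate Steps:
f(M, d) = 63*M
sqrt(-25358 + f(20, 174)) = sqrt(-25358 + 63*20) = sqrt(-25358 + 1260) = sqrt(-24098) = I*sqrt(24098)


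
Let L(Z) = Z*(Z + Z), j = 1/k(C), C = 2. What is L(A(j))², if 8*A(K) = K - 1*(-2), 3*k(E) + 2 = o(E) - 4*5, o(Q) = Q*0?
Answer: 2825761/239878144 ≈ 0.011780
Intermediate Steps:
o(Q) = 0
k(E) = -22/3 (k(E) = -⅔ + (0 - 4*5)/3 = -⅔ + (0 - 20)/3 = -⅔ + (⅓)*(-20) = -⅔ - 20/3 = -22/3)
j = -3/22 (j = 1/(-22/3) = -3/22 ≈ -0.13636)
A(K) = ¼ + K/8 (A(K) = (K - 1*(-2))/8 = (K + 2)/8 = (2 + K)/8 = ¼ + K/8)
L(Z) = 2*Z² (L(Z) = Z*(2*Z) = 2*Z²)
L(A(j))² = (2*(¼ + (⅛)*(-3/22))²)² = (2*(¼ - 3/176)²)² = (2*(41/176)²)² = (2*(1681/30976))² = (1681/15488)² = 2825761/239878144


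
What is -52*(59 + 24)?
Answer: -4316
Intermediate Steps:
-52*(59 + 24) = -52*83 = -4316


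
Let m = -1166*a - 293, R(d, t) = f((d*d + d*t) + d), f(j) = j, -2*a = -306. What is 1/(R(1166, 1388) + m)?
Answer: 1/2800439 ≈ 3.5709e-7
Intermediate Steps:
a = 153 (a = -½*(-306) = 153)
R(d, t) = d + d² + d*t (R(d, t) = (d*d + d*t) + d = (d² + d*t) + d = d + d² + d*t)
m = -178691 (m = -1166*153 - 293 = -178398 - 293 = -178691)
1/(R(1166, 1388) + m) = 1/(1166*(1 + 1166 + 1388) - 178691) = 1/(1166*2555 - 178691) = 1/(2979130 - 178691) = 1/2800439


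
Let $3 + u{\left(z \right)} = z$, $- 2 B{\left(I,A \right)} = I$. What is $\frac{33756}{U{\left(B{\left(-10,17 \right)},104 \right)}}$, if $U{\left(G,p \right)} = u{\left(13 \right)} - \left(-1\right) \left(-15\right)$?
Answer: $- \frac{33756}{5} \approx -6751.2$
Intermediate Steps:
$B{\left(I,A \right)} = - \frac{I}{2}$
$u{\left(z \right)} = -3 + z$
$U{\left(G,p \right)} = -5$ ($U{\left(G,p \right)} = \left(-3 + 13\right) - \left(-1\right) \left(-15\right) = 10 - 15 = -5$)
$\frac{33756}{U{\left(B{\left(-10,17 \right)},104 \right)}} = \frac{33756}{-5} = 33756 \left(- \frac{1}{5}\right) = - \frac{33756}{5}$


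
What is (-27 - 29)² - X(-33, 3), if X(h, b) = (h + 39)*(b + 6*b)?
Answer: 3010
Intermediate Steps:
X(h, b) = 7*b*(39 + h) (X(h, b) = (39 + h)*(7*b) = 7*b*(39 + h))
(-27 - 29)² - X(-33, 3) = (-27 - 29)² - 7*3*(39 - 33) = (-56)² - 7*3*6 = 3136 - 1*126 = 3136 - 126 = 3010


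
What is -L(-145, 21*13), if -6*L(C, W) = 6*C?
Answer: -145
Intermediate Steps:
L(C, W) = -C
-L(-145, 21*13) = -(-1)*(-145) = -1*145 = -145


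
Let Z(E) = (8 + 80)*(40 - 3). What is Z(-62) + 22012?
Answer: 25268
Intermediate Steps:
Z(E) = 3256 (Z(E) = 88*37 = 3256)
Z(-62) + 22012 = 3256 + 22012 = 25268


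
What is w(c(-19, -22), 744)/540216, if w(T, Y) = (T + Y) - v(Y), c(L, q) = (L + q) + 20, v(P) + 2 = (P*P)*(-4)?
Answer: 2214869/540216 ≈ 4.1000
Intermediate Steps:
v(P) = -2 - 4*P**2 (v(P) = -2 + (P*P)*(-4) = -2 + P**2*(-4) = -2 - 4*P**2)
c(L, q) = 20 + L + q
w(T, Y) = 2 + T + Y + 4*Y**2 (w(T, Y) = (T + Y) - (-2 - 4*Y**2) = (T + Y) + (2 + 4*Y**2) = 2 + T + Y + 4*Y**2)
w(c(-19, -22), 744)/540216 = (2 + (20 - 19 - 22) + 744 + 4*744**2)/540216 = (2 - 21 + 744 + 4*553536)*(1/540216) = (2 - 21 + 744 + 2214144)*(1/540216) = 2214869*(1/540216) = 2214869/540216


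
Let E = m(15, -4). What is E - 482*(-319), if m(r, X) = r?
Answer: 153773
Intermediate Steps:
E = 15
E - 482*(-319) = 15 - 482*(-319) = 15 + 153758 = 153773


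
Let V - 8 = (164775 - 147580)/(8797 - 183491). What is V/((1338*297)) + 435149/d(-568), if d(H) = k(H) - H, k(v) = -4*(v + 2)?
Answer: 25427997331855/165488324976 ≈ 153.65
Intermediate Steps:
k(v) = -8 - 4*v (k(v) = -4*(2 + v) = -8 - 4*v)
V = 1380357/174694 (V = 8 + (164775 - 147580)/(8797 - 183491) = 8 + 17195/(-174694) = 8 + 17195*(-1/174694) = 8 - 17195/174694 = 1380357/174694 ≈ 7.9016)
d(H) = -8 - 5*H (d(H) = (-8 - 4*H) - H = -8 - 5*H)
V/((1338*297)) + 435149/d(-568) = 1380357/(174694*((1338*297))) + 435149/(-8 - 5*(-568)) = (1380357/174694)/397386 + 435149/(-8 + 2840) = (1380357/174694)*(1/397386) + 435149/2832 = 13943/701221716 + 435149*(1/2832) = 13943/701221716 + 435149/2832 = 25427997331855/165488324976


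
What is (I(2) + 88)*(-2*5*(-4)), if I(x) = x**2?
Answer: 3680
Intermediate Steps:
(I(2) + 88)*(-2*5*(-4)) = (2**2 + 88)*(-2*5*(-4)) = (4 + 88)*(-10*(-4)) = 92*40 = 3680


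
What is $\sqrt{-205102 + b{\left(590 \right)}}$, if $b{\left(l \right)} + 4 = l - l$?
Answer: $i \sqrt{205106} \approx 452.89 i$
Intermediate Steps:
$b{\left(l \right)} = -4$ ($b{\left(l \right)} = -4 + \left(l - l\right) = -4 + 0 = -4$)
$\sqrt{-205102 + b{\left(590 \right)}} = \sqrt{-205102 - 4} = \sqrt{-205106} = i \sqrt{205106}$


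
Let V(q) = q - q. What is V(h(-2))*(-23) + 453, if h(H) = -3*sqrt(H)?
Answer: 453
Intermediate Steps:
V(q) = 0
V(h(-2))*(-23) + 453 = 0*(-23) + 453 = 0 + 453 = 453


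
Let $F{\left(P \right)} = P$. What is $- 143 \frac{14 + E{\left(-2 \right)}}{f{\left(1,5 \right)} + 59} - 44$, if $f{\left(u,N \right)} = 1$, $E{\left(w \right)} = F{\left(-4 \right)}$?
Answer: $- \frac{407}{6} \approx -67.833$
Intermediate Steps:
$E{\left(w \right)} = -4$
$- 143 \frac{14 + E{\left(-2 \right)}}{f{\left(1,5 \right)} + 59} - 44 = - 143 \frac{14 - 4}{1 + 59} - 44 = - 143 \cdot \frac{10}{60} - 44 = - 143 \cdot 10 \cdot \frac{1}{60} - 44 = \left(-143\right) \frac{1}{6} - 44 = - \frac{143}{6} - 44 = - \frac{407}{6}$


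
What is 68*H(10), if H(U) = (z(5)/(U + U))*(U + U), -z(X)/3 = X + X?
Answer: -2040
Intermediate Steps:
z(X) = -6*X (z(X) = -3*(X + X) = -6*X)
H(U) = -30 (H(U) = ((-6*5)/(U + U))*(U + U) = (-30/(2*U))*(2*U) = ((1/(2*U))*(-30))*(2*U) = (-15/U)*(2*U) = -30)
68*H(10) = 68*(-30) = -2040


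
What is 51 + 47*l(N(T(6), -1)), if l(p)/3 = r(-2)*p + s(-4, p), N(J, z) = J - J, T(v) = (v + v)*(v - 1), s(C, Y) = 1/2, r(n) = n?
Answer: 243/2 ≈ 121.50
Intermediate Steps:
s(C, Y) = 1/2 (s(C, Y) = 1*(1/2) = 1/2)
T(v) = 2*v*(-1 + v) (T(v) = (2*v)*(-1 + v) = 2*v*(-1 + v))
N(J, z) = 0
l(p) = 3/2 - 6*p (l(p) = 3*(-2*p + 1/2) = 3*(1/2 - 2*p) = 3/2 - 6*p)
51 + 47*l(N(T(6), -1)) = 51 + 47*(3/2 - 6*0) = 51 + 47*(3/2 + 0) = 51 + 47*(3/2) = 51 + 141/2 = 243/2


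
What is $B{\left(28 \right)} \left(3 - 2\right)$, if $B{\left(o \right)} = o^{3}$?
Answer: $21952$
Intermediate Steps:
$B{\left(28 \right)} \left(3 - 2\right) = 28^{3} \left(3 - 2\right) = 21952 \cdot 1 = 21952$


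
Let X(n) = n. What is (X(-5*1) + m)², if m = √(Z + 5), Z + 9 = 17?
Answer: (5 - √13)² ≈ 1.9445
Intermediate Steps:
Z = 8 (Z = -9 + 17 = 8)
m = √13 (m = √(8 + 5) = √13 ≈ 3.6056)
(X(-5*1) + m)² = (-5*1 + √13)² = (-5 + √13)²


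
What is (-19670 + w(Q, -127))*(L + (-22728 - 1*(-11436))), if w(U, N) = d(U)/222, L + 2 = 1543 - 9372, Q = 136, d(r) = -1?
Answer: 83505188143/222 ≈ 3.7615e+8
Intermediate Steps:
L = -7831 (L = -2 + (1543 - 9372) = -2 - 7829 = -7831)
w(U, N) = -1/222
(-19670 + w(Q, -127))*(L + (-22728 - 1*(-11436))) = (-19670 - 1/222)*(-7831 + (-22728 - 1*(-11436))) = -4366741*(-7831 + (-22728 + 11436))/222 = -4366741*(-7831 - 11292)/222 = -4366741/222*(-19123) = 83505188143/222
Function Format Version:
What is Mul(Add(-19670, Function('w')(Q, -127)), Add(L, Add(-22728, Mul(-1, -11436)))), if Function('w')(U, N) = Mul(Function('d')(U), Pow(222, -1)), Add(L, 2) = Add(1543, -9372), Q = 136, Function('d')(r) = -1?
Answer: Rational(83505188143, 222) ≈ 3.7615e+8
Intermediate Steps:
L = -7831 (L = Add(-2, Add(1543, -9372)) = Add(-2, -7829) = -7831)
Function('w')(U, N) = Rational(-1, 222) (Function('w')(U, N) = Mul(-1, Pow(222, -1)) = Mul(-1, Rational(1, 222)) = Rational(-1, 222))
Mul(Add(-19670, Function('w')(Q, -127)), Add(L, Add(-22728, Mul(-1, -11436)))) = Mul(Add(-19670, Rational(-1, 222)), Add(-7831, Add(-22728, Mul(-1, -11436)))) = Mul(Rational(-4366741, 222), Add(-7831, Add(-22728, 11436))) = Mul(Rational(-4366741, 222), Add(-7831, -11292)) = Mul(Rational(-4366741, 222), -19123) = Rational(83505188143, 222)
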